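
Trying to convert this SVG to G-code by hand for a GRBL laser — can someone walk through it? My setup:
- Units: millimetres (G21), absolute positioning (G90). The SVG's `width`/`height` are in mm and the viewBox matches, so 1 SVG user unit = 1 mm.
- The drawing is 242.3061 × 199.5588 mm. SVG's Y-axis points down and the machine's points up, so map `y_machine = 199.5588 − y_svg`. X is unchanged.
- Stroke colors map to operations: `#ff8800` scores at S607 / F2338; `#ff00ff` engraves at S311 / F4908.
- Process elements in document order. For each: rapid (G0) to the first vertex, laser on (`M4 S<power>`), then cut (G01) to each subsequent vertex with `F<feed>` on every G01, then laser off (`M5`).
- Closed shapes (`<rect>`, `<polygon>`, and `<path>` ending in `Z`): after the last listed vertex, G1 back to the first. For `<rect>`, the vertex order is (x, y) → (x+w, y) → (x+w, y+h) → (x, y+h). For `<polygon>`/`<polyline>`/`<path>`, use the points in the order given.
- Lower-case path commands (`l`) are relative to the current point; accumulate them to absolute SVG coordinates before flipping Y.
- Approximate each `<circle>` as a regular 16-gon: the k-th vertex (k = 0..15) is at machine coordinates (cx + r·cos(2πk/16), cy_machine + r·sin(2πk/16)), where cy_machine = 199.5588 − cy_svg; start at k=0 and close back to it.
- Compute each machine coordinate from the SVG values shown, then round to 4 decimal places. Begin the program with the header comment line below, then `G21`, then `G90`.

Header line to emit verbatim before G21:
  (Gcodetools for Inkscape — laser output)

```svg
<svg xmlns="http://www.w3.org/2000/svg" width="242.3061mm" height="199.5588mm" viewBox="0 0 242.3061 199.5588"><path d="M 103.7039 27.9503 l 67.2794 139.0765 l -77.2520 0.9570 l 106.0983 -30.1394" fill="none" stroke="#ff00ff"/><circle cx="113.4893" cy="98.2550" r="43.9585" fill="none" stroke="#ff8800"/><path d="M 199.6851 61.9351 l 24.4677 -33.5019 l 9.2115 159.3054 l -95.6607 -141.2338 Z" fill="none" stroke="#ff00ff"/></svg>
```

viewBox `0 0 242.3061 199.5588` with mm width/height → 1 unit = 1 mm. Flip: y_m = 199.5588 − y_svg.

**Shape 1** — `<path>` open polyline, stroke `#ff00ff` → engrave (S311, F4908). Machine vertices: (103.7039,171.6085) → (170.9833,32.5320) → (93.7313,31.5750) → (199.8296,61.7144). Open path.

**Shape 2** — `<circle>` circle, stroke `#ff8800` → score (S607, F2338). Machine vertices: (157.4478,101.3038) → (154.1017,118.1260) → (144.5727,132.3872) → (130.3115,141.9162) → (113.4893,145.2623) → (96.6671,141.9162) → (82.4059,132.3872) → (72.8769,118.1260) → (69.5308,101.3038) → (72.8769,84.4816) → (82.4059,70.2204) → (96.6671,60.6914) → (113.4893,57.3453) → (130.3115,60.6914) → (144.5727,70.2204) → (154.1017,84.4816) → (157.4478,101.3038). Closed: final G1 returns to the first vertex.

**Shape 3** — `<path>` closed polygon, stroke `#ff00ff` → engrave (S311, F4908). Machine vertices: (199.6851,137.6237) → (224.1528,171.1256) → (233.3643,11.8202) → (137.7036,153.0540) → (199.6851,137.6237). Closed: final G1 returns to the first vertex.

(Gcodetools for Inkscape — laser output)
G21
G90
G0 X103.7039 Y171.6085
M4 S311
G01 X170.9833 Y32.5320 F4908
G01 X93.7313 Y31.5750 F4908
G01 X199.8296 Y61.7144 F4908
M5
G0 X157.4478 Y101.3038
M4 S607
G01 X154.1017 Y118.1260 F2338
G01 X144.5727 Y132.3872 F2338
G01 X130.3115 Y141.9162 F2338
G01 X113.4893 Y145.2623 F2338
G01 X96.6671 Y141.9162 F2338
G01 X82.4059 Y132.3872 F2338
G01 X72.8769 Y118.1260 F2338
G01 X69.5308 Y101.3038 F2338
G01 X72.8769 Y84.4816 F2338
G01 X82.4059 Y70.2204 F2338
G01 X96.6671 Y60.6914 F2338
G01 X113.4893 Y57.3453 F2338
G01 X130.3115 Y60.6914 F2338
G01 X144.5727 Y70.2204 F2338
G01 X154.1017 Y84.4816 F2338
G01 X157.4478 Y101.3038 F2338
M5
G0 X199.6851 Y137.6237
M4 S311
G01 X224.1528 Y171.1256 F4908
G01 X233.3643 Y11.8202 F4908
G01 X137.7036 Y153.0540 F4908
G01 X199.6851 Y137.6237 F4908
M5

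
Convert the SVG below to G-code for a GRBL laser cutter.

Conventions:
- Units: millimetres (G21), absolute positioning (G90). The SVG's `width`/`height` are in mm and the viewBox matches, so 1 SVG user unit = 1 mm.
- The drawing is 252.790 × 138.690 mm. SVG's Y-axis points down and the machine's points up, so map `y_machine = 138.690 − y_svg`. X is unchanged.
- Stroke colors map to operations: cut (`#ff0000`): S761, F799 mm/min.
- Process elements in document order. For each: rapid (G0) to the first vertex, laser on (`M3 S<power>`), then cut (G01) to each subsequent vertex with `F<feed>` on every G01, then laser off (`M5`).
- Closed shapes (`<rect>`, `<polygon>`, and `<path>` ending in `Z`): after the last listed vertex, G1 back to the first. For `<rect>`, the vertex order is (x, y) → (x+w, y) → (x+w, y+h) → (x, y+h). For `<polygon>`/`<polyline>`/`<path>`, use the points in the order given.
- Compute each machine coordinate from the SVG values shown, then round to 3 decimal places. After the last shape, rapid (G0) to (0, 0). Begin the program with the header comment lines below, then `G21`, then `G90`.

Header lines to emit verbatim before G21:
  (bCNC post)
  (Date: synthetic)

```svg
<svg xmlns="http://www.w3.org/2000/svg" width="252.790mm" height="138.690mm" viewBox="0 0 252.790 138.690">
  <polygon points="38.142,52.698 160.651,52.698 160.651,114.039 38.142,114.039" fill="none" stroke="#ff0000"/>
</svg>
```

(bCNC post)
(Date: synthetic)
G21
G90
G0 X38.142 Y85.992
M3 S761
G01 X160.651 Y85.992 F799
G01 X160.651 Y24.651 F799
G01 X38.142 Y24.651 F799
G01 X38.142 Y85.992 F799
M5
G0 X0.000 Y0.000

1 u = 1 mm; y_m = 138.690 − y.

[1] `<polygon>` rectangle, #ff0000→cut S761 F799: (38.142,85.992) → (160.651,85.992) → (160.651,24.651) → (38.142,24.651) → (38.142,85.992) (closed)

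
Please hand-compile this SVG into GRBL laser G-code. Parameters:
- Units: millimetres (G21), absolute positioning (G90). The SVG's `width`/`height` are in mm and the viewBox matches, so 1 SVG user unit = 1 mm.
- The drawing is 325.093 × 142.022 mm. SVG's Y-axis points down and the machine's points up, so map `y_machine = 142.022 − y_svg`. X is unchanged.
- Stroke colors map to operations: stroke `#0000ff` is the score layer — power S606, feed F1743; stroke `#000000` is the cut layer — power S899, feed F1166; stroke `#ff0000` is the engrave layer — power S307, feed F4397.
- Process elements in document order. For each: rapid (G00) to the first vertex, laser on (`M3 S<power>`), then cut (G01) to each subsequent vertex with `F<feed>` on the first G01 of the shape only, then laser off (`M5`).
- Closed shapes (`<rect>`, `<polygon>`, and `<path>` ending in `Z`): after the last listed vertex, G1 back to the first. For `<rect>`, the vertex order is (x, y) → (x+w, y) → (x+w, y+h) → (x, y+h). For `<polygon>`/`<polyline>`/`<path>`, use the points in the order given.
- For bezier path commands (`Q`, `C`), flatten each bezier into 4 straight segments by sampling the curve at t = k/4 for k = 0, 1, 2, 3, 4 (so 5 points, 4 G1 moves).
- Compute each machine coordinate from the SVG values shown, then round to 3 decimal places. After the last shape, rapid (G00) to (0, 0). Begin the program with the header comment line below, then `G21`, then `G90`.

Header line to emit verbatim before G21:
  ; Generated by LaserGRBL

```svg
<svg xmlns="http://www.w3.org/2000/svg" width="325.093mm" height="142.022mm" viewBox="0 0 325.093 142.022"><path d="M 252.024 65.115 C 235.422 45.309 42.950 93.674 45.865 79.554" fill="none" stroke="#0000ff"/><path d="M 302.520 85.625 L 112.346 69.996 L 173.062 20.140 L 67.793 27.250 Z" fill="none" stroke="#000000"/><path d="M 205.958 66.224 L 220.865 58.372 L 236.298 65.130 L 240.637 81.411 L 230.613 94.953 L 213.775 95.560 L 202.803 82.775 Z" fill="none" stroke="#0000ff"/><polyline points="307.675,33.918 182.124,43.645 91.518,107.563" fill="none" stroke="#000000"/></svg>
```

viewBox `0 0 325.093 142.022` with mm width/height → 1 unit = 1 mm. Flip: y_m = 142.022 − y_svg.

**Shape 1** — `<path>` cubic bezier, stroke `#0000ff` → score (S606, F1743). Control points (SVG): P0=(252.024,65.115), P1=(235.422,45.309), P2=(42.950,93.674), P3=(45.865,79.554); sampled at t=k/4. Machine vertices: (252.024,76.907) → (212.398,81.021) → (141.626,71.820) → (74.513,61.552) → (45.865,62.468). Open path.

**Shape 2** — `<path>` closed polygon, stroke `#000000` → cut (S899, F1166). Machine vertices: (302.520,56.397) → (112.346,72.026) → (173.062,121.882) → (67.793,114.772) → (302.520,56.397). Closed: final G1 returns to the first vertex.

**Shape 3** — `<path>` regular polygon, stroke `#0000ff` → score (S606, F1743). Machine vertices: (205.958,75.798) → (220.865,83.650) → (236.298,76.892) → (240.637,60.611) → (230.613,47.069) → (213.775,46.462) → (202.803,59.247) → (205.958,75.798). Closed: final G1 returns to the first vertex.

**Shape 4** — `<polyline>` open polyline, stroke `#000000` → cut (S899, F1166). Machine vertices: (307.675,108.104) → (182.124,98.377) → (91.518,34.459). Open path.

; Generated by LaserGRBL
G21
G90
G00 X252.024 Y76.907
M3 S606
G01 X212.398 Y81.021 F1743
G01 X141.626 Y71.820
G01 X74.513 Y61.552
G01 X45.865 Y62.468
M5
G00 X302.520 Y56.397
M3 S899
G01 X112.346 Y72.026 F1166
G01 X173.062 Y121.882
G01 X67.793 Y114.772
G01 X302.520 Y56.397
M5
G00 X205.958 Y75.798
M3 S606
G01 X220.865 Y83.650 F1743
G01 X236.298 Y76.892
G01 X240.637 Y60.611
G01 X230.613 Y47.069
G01 X213.775 Y46.462
G01 X202.803 Y59.247
G01 X205.958 Y75.798
M5
G00 X307.675 Y108.104
M3 S899
G01 X182.124 Y98.377 F1166
G01 X91.518 Y34.459
M5
G00 X0.000 Y0.000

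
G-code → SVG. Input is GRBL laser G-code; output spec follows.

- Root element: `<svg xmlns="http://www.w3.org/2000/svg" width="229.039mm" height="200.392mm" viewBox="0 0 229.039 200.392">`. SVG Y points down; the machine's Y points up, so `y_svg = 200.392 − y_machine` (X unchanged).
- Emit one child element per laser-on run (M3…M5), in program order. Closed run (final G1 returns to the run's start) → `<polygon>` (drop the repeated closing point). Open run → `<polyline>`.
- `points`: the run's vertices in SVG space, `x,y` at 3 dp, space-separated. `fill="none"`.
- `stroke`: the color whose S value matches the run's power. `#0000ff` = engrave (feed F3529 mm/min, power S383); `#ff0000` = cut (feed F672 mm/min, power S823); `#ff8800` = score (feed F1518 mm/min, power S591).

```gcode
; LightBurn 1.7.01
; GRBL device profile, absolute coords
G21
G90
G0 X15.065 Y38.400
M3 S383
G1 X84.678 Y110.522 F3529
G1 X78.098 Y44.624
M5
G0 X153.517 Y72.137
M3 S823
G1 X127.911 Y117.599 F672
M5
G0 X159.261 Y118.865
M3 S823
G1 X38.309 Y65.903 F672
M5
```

Machine Y-up, SVG Y-down with viewBox height 200.392, so y_svg = 200.392 − y_machine; X carries over.

Run 1: the run's S383 means `#0000ff` (engrave). The run is open, so emit a `<polyline>` with points (Y-flipped): 15.065,161.992 84.678,89.870 78.098,155.768.

Run 2: power S823 maps to stroke `#ff0000` (cut). The run is open, so emit a `<polyline>` with points (Y-flipped): 153.517,128.255 127.911,82.793.

Run 3: power S823 maps to stroke `#ff0000` (cut). The run is open, so emit a `<polyline>` with points (Y-flipped): 159.261,81.527 38.309,134.489.

<svg xmlns="http://www.w3.org/2000/svg" width="229.039mm" height="200.392mm" viewBox="0 0 229.039 200.392">
  <polyline points="15.065,161.992 84.678,89.870 78.098,155.768" fill="none" stroke="#0000ff"/>
  <polyline points="153.517,128.255 127.911,82.793" fill="none" stroke="#ff0000"/>
  <polyline points="159.261,81.527 38.309,134.489" fill="none" stroke="#ff0000"/>
</svg>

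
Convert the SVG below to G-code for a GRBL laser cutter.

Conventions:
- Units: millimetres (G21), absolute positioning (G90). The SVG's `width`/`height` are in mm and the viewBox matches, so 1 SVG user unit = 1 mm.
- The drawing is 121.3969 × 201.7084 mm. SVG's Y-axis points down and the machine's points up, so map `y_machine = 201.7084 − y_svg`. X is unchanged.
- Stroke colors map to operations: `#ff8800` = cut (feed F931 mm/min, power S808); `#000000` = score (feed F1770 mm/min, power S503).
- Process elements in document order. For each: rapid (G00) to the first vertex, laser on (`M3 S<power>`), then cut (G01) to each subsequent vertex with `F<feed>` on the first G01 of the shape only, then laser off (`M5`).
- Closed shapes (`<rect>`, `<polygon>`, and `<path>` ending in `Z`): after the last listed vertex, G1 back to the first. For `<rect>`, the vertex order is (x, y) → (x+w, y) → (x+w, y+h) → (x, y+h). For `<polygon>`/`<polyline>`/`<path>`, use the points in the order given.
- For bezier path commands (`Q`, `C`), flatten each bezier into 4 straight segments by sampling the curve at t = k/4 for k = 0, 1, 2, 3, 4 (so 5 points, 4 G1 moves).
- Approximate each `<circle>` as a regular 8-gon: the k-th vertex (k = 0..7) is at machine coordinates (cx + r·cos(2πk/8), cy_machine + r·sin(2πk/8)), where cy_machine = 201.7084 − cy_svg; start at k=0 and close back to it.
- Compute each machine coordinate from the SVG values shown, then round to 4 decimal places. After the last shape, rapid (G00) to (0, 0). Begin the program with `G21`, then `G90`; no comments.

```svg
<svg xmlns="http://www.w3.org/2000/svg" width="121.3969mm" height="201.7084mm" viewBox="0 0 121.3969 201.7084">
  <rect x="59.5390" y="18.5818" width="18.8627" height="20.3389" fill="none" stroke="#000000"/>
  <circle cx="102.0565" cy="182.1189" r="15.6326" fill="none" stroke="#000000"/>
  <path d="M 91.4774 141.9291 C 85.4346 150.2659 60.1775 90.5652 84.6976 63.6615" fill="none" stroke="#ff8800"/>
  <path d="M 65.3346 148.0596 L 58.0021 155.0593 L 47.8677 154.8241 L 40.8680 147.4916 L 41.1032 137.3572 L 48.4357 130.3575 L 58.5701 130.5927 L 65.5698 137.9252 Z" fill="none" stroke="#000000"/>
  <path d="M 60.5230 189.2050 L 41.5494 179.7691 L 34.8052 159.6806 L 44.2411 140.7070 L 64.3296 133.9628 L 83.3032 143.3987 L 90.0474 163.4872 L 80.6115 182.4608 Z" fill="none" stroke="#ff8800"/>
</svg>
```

viewBox `0 0 121.3969 201.7084` with mm width/height → 1 unit = 1 mm. Flip: y_m = 201.7084 − y_svg.

**Shape 1** — `<rect>` rectangle, stroke `#000000` → score (S503, F1770). Machine vertices: (59.5390,183.1266) → (78.4017,183.1266) → (78.4017,162.7877) → (59.5390,162.7877) → (59.5390,183.1266). Closed: final G1 returns to the first vertex.

**Shape 2** — `<circle>` circle, stroke `#000000` → score (S503, F1770). Machine vertices: (117.6891,19.5895) → (113.1104,30.6434) → (102.0565,35.2221) → (91.0026,30.6434) → (86.4239,19.5895) → (91.0026,8.5356) → (102.0565,3.9569) → (113.1104,8.5356) → (117.6891,19.5895). Closed: final G1 returns to the first vertex.

**Shape 3** — `<path>` cubic bezier, stroke `#ff8800` → cut (S808, F931). Control points (SVG): P0=(91.4774,141.9291), P1=(85.4346,150.2659), P2=(60.1775,90.5652), P3=(84.6976,63.6615); sampled at t=k/4. Machine vertices: (91.4774,59.7793) → (84.4206,64.7082) → (76.6264,85.6979) → (74.5628,113.2952) → (84.6976,138.0469). Open path.

**Shape 4** — `<path>` regular polygon, stroke `#000000` → score (S503, F1770). Machine vertices: (65.3346,53.6488) → (58.0021,46.6491) → (47.8677,46.8843) → (40.8680,54.2168) → (41.1032,64.3512) → (48.4357,71.3509) → (58.5701,71.1157) → (65.5698,63.7832) → (65.3346,53.6488). Closed: final G1 returns to the first vertex.

**Shape 5** — `<path>` regular polygon, stroke `#ff8800` → cut (S808, F931). Machine vertices: (60.5230,12.5034) → (41.5494,21.9393) → (34.8052,42.0278) → (44.2411,61.0014) → (64.3296,67.7456) → (83.3032,58.3097) → (90.0474,38.2212) → (80.6115,19.2476) → (60.5230,12.5034). Closed: final G1 returns to the first vertex.

G21
G90
G00 X59.5390 Y183.1266
M3 S503
G01 X78.4017 Y183.1266 F1770
G01 X78.4017 Y162.7877
G01 X59.5390 Y162.7877
G01 X59.5390 Y183.1266
M5
G00 X117.6891 Y19.5895
M3 S503
G01 X113.1104 Y30.6434 F1770
G01 X102.0565 Y35.2221
G01 X91.0026 Y30.6434
G01 X86.4239 Y19.5895
G01 X91.0026 Y8.5356
G01 X102.0565 Y3.9569
G01 X113.1104 Y8.5356
G01 X117.6891 Y19.5895
M5
G00 X91.4774 Y59.7793
M3 S808
G01 X84.4206 Y64.7082 F931
G01 X76.6264 Y85.6979
G01 X74.5628 Y113.2952
G01 X84.6976 Y138.0469
M5
G00 X65.3346 Y53.6488
M3 S503
G01 X58.0021 Y46.6491 F1770
G01 X47.8677 Y46.8843
G01 X40.8680 Y54.2168
G01 X41.1032 Y64.3512
G01 X48.4357 Y71.3509
G01 X58.5701 Y71.1157
G01 X65.5698 Y63.7832
G01 X65.3346 Y53.6488
M5
G00 X60.5230 Y12.5034
M3 S808
G01 X41.5494 Y21.9393 F931
G01 X34.8052 Y42.0278
G01 X44.2411 Y61.0014
G01 X64.3296 Y67.7456
G01 X83.3032 Y58.3097
G01 X90.0474 Y38.2212
G01 X80.6115 Y19.2476
G01 X60.5230 Y12.5034
M5
G00 X0.0000 Y0.0000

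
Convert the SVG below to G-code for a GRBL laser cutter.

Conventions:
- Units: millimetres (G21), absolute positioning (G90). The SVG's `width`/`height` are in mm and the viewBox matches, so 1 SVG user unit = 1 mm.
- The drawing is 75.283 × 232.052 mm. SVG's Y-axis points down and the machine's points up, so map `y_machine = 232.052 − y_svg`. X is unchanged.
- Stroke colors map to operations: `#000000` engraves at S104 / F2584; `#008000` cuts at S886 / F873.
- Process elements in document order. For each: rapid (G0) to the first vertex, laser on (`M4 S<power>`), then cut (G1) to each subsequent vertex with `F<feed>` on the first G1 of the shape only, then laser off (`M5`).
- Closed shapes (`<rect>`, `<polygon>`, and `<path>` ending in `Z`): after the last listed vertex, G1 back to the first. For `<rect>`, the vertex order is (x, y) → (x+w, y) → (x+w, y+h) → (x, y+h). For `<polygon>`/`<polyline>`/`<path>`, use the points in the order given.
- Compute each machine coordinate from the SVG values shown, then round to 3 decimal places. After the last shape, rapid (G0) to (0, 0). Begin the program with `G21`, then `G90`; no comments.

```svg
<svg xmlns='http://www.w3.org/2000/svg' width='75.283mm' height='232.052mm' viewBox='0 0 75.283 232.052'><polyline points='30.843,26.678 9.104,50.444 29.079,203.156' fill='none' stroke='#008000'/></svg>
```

Since the viewBox matches the mm dimensions, user units are millimetres directly. The only transform is the Y-flip y_m = 232.052 − y_svg.

Shape 1 is a open polyline drawn with `<polyline>`. Its stroke #008000 means cut at S886, F873. After flipping Y the toolpath is (30.843,205.374) → (9.104,181.608) → (29.079,28.896).

G21
G90
G0 X30.843 Y205.374
M4 S886
G1 X9.104 Y181.608 F873
G1 X29.079 Y28.896
M5
G0 X0.000 Y0.000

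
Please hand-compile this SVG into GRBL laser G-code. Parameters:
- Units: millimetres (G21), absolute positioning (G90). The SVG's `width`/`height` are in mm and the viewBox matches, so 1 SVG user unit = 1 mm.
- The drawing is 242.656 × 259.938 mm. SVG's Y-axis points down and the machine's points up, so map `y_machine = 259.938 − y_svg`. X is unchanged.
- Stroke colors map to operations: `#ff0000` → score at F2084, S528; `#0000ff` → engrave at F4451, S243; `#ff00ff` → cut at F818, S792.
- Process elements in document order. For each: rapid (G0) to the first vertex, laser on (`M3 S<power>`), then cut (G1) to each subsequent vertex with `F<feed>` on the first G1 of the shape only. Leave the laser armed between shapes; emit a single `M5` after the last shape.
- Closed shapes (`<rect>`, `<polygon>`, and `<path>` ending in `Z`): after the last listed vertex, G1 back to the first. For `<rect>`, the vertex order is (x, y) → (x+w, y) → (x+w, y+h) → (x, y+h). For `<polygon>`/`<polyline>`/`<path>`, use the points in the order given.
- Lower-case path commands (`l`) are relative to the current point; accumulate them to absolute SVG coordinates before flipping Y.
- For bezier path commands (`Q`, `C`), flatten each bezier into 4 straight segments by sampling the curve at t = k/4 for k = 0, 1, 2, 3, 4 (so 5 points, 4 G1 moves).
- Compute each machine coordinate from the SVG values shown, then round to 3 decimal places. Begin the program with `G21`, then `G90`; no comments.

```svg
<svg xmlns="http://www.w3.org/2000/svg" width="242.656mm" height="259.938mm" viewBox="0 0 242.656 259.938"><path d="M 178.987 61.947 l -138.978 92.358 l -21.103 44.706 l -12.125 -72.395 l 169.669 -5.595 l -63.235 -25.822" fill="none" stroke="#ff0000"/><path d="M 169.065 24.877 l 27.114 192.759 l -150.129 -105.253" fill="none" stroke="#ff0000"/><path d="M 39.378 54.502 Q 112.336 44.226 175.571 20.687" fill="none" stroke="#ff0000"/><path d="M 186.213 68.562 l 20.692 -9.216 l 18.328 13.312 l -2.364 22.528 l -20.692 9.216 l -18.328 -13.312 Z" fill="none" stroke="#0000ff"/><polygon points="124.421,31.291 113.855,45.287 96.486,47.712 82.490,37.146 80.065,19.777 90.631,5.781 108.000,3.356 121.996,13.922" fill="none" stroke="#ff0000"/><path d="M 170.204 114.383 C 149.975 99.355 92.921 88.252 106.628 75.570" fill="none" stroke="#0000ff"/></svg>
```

viewBox `0 0 242.656 259.938` with mm width/height → 1 unit = 1 mm. Flip: y_m = 259.938 − y_svg.

**Shape 1** — `<path>` open polyline, stroke `#ff0000` → score (S528, F2084). Machine vertices: (178.987,197.991) → (40.009,105.633) → (18.906,60.927) → (6.781,133.322) → (176.450,138.917) → (113.215,164.739). Open path.

**Shape 2** — `<path>` open polyline, stroke `#ff0000` → score (S528, F2084). Machine vertices: (169.065,235.061) → (196.179,42.302) → (46.050,147.555). Open path.

**Shape 3** — `<path>` quadratic bezier, stroke `#ff0000` → score (S528, F2084). Control points (SVG): P0=(39.378,54.502), P1=(112.336,44.226), P2=(175.571,20.687); sampled at t=k/4. Machine vertices: (39.378,205.436) → (75.249,211.403) → (109.905,219.028) → (143.346,228.310) → (175.571,239.251). Open path.

**Shape 4** — `<path>` regular polygon, stroke `#0000ff` → engrave (S243, F4451). Machine vertices: (186.213,191.376) → (206.905,200.592) → (225.233,187.280) → (222.869,164.752) → (202.177,155.536) → (183.849,168.848) → (186.213,191.376). Closed: final G1 returns to the first vertex.

**Shape 5** — `<polygon>` regular polygon, stroke `#ff0000` → score (S528, F2084). Machine vertices: (124.421,228.647) → (113.855,214.651) → (96.486,212.226) → (82.490,222.792) → (80.065,240.161) → (90.631,254.157) → (108.000,256.582) → (121.996,246.016) → (124.421,228.647). Closed: final G1 returns to the first vertex.

**Shape 6** — `<path>` cubic bezier, stroke `#0000ff` → engrave (S243, F4451). Control points (SVG): P0=(170.204,114.383), P1=(149.975,99.355), P2=(92.921,88.252), P3=(106.628,75.570); sampled at t=k/4. Machine vertices: (170.204,145.555) → (149.809,156.176) → (125.690,165.841) → (107.934,175.067) → (106.628,184.368). Open path.

G21
G90
G0 X178.987 Y197.991
M3 S528
G1 X40.009 Y105.633 F2084
G1 X18.906 Y60.927
G1 X6.781 Y133.322
G1 X176.450 Y138.917
G1 X113.215 Y164.739
G0 X169.065 Y235.061
M3 S528
G1 X196.179 Y42.302 F2084
G1 X46.050 Y147.555
G0 X39.378 Y205.436
M3 S528
G1 X75.249 Y211.403 F2084
G1 X109.905 Y219.028
G1 X143.346 Y228.310
G1 X175.571 Y239.251
G0 X186.213 Y191.376
M3 S243
G1 X206.905 Y200.592 F4451
G1 X225.233 Y187.280
G1 X222.869 Y164.752
G1 X202.177 Y155.536
G1 X183.849 Y168.848
G1 X186.213 Y191.376
G0 X124.421 Y228.647
M3 S528
G1 X113.855 Y214.651 F2084
G1 X96.486 Y212.226
G1 X82.490 Y222.792
G1 X80.065 Y240.161
G1 X90.631 Y254.157
G1 X108.000 Y256.582
G1 X121.996 Y246.016
G1 X124.421 Y228.647
G0 X170.204 Y145.555
M3 S243
G1 X149.809 Y156.176 F4451
G1 X125.690 Y165.841
G1 X107.934 Y175.067
G1 X106.628 Y184.368
M5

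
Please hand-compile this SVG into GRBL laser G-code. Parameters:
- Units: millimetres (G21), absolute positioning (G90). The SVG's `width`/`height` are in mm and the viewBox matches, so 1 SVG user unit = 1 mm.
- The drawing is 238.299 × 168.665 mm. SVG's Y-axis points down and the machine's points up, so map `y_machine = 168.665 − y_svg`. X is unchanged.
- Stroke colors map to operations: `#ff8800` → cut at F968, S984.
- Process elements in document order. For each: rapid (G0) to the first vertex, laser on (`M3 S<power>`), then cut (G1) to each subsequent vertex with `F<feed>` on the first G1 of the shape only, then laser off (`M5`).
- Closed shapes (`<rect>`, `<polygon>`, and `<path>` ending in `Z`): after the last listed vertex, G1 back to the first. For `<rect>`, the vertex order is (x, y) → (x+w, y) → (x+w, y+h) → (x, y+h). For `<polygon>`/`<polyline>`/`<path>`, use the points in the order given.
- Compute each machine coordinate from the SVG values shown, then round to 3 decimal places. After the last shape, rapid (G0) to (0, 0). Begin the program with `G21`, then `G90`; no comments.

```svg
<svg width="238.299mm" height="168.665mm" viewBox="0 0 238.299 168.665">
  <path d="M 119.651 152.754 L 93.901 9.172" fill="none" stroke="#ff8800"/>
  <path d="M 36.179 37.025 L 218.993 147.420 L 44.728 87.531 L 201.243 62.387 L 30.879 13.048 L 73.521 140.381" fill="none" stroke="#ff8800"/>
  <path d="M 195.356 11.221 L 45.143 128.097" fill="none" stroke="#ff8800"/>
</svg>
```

G21
G90
G0 X119.651 Y15.911
M3 S984
G1 X93.901 Y159.493 F968
M5
G0 X36.179 Y131.640
M3 S984
G1 X218.993 Y21.245 F968
G1 X44.728 Y81.134
G1 X201.243 Y106.278
G1 X30.879 Y155.617
G1 X73.521 Y28.284
M5
G0 X195.356 Y157.444
M3 S984
G1 X45.143 Y40.568 F968
M5
G0 X0.000 Y0.000

viewBox `0 0 238.299 168.665` with mm width/height → 1 unit = 1 mm. Flip: y_m = 168.665 − y_svg.

**Shape 1** — `<path>` line segment, stroke `#ff8800` → cut (S984, F968). Machine vertices: (119.651,15.911) → (93.901,159.493). Open path.

**Shape 2** — `<path>` open polyline, stroke `#ff8800` → cut (S984, F968). Machine vertices: (36.179,131.640) → (218.993,21.245) → (44.728,81.134) → (201.243,106.278) → (30.879,155.617) → (73.521,28.284). Open path.

**Shape 3** — `<path>` line segment, stroke `#ff8800` → cut (S984, F968). Machine vertices: (195.356,157.444) → (45.143,40.568). Open path.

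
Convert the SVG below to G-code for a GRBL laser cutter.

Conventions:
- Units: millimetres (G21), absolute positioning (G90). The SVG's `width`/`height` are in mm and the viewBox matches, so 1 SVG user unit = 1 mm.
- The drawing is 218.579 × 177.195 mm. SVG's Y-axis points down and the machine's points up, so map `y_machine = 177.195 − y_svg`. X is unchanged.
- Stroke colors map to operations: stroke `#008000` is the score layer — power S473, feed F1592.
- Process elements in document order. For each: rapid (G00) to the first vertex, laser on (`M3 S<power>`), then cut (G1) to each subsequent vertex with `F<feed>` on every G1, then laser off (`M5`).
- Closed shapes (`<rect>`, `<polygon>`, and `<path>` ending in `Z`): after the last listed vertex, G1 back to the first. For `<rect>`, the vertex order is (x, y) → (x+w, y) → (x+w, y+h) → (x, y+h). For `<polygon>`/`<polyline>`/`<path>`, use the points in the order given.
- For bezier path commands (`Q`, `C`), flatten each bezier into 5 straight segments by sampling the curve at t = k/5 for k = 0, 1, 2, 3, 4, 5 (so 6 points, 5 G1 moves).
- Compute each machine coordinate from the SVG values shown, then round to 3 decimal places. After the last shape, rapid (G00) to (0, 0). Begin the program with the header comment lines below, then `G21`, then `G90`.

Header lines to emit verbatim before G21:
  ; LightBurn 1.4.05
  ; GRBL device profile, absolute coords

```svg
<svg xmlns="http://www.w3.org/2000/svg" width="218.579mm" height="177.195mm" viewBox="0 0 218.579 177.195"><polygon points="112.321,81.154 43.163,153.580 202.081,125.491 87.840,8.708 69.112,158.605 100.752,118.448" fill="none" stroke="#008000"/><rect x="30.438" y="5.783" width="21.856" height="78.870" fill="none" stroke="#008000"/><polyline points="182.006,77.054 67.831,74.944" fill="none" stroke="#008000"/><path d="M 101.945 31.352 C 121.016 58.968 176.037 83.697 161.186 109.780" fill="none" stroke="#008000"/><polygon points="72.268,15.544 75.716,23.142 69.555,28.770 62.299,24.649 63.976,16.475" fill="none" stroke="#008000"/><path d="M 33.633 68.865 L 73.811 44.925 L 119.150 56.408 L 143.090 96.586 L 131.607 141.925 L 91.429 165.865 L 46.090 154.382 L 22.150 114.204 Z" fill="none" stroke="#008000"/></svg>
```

; LightBurn 1.4.05
; GRBL device profile, absolute coords
G21
G90
G00 X112.321 Y96.041
M3 S473
G1 X43.163 Y23.615 F1592
G1 X202.081 Y51.704 F1592
G1 X87.840 Y168.487 F1592
G1 X69.112 Y18.590 F1592
G1 X100.752 Y58.747 F1592
G1 X112.321 Y96.041 F1592
M5
G00 X30.438 Y171.412
M3 S473
G1 X52.294 Y171.412 F1592
G1 X52.294 Y92.542 F1592
G1 X30.438 Y92.542 F1592
G1 X30.438 Y171.412 F1592
M5
G00 X182.006 Y100.141
M3 S473
G1 X67.831 Y102.251 F1592
M5
G00 X101.945 Y145.843
M3 S473
G1 X116.855 Y129.586 F1592
G1 X135.314 Y113.818 F1592
G1 X152.241 Y98.336 F1592
G1 X162.559 Y82.936 F1592
G1 X161.186 Y67.415 F1592
M5
G00 X72.268 Y161.651
M3 S473
G1 X75.716 Y154.053 F1592
G1 X69.555 Y148.425 F1592
G1 X62.299 Y152.546 F1592
G1 X63.976 Y160.720 F1592
G1 X72.268 Y161.651 F1592
M5
G00 X33.633 Y108.330
M3 S473
G1 X73.811 Y132.270 F1592
G1 X119.150 Y120.787 F1592
G1 X143.090 Y80.609 F1592
G1 X131.607 Y35.270 F1592
G1 X91.429 Y11.330 F1592
G1 X46.090 Y22.813 F1592
G1 X22.150 Y62.991 F1592
G1 X33.633 Y108.330 F1592
M5
G00 X0.000 Y0.000

Since the viewBox matches the mm dimensions, user units are millimetres directly. The only transform is the Y-flip y_m = 177.195 − y_svg.

Shape 1 is a closed polygon drawn with `<polygon>`. Its stroke #008000 means score at S473, F1592. After flipping Y the toolpath is (112.321,96.041) → (43.163,23.615) → (202.081,51.704) → (87.840,168.487) → (69.112,18.590) → (100.752,58.747) → (112.321,96.041), returning to the start.

Shape 2 is a rectangle drawn with `<rect>`. Its stroke #008000 means score at S473, F1592. After flipping Y the toolpath is (30.438,171.412) → (52.294,171.412) → (52.294,92.542) → (30.438,92.542) → (30.438,171.412), returning to the start.

Shape 3 is a line segment drawn with `<polyline>`. Its stroke #008000 means score at S473, F1592. After flipping Y the toolpath is (182.006,100.141) → (67.831,102.251).

Shape 4 is a cubic bezier drawn with `<path>`. Its stroke #008000 means score at S473, F1592. After flipping Y the toolpath is (101.945,145.843) → (116.855,129.586) → (135.314,113.818) → (152.241,98.336) → (162.559,82.936) → (161.186,67.415).

Shape 5 is a regular polygon drawn with `<polygon>`. Its stroke #008000 means score at S473, F1592. After flipping Y the toolpath is (72.268,161.651) → (75.716,154.053) → (69.555,148.425) → (62.299,152.546) → (63.976,160.720) → (72.268,161.651), returning to the start.

Shape 6 is a regular polygon drawn with `<path>`. Its stroke #008000 means score at S473, F1592. After flipping Y the toolpath is (33.633,108.330) → (73.811,132.270) → (119.150,120.787) → (143.090,80.609) → (131.607,35.270) → (91.429,11.330) → (46.090,22.813) → (22.150,62.991) → (33.633,108.330), returning to the start.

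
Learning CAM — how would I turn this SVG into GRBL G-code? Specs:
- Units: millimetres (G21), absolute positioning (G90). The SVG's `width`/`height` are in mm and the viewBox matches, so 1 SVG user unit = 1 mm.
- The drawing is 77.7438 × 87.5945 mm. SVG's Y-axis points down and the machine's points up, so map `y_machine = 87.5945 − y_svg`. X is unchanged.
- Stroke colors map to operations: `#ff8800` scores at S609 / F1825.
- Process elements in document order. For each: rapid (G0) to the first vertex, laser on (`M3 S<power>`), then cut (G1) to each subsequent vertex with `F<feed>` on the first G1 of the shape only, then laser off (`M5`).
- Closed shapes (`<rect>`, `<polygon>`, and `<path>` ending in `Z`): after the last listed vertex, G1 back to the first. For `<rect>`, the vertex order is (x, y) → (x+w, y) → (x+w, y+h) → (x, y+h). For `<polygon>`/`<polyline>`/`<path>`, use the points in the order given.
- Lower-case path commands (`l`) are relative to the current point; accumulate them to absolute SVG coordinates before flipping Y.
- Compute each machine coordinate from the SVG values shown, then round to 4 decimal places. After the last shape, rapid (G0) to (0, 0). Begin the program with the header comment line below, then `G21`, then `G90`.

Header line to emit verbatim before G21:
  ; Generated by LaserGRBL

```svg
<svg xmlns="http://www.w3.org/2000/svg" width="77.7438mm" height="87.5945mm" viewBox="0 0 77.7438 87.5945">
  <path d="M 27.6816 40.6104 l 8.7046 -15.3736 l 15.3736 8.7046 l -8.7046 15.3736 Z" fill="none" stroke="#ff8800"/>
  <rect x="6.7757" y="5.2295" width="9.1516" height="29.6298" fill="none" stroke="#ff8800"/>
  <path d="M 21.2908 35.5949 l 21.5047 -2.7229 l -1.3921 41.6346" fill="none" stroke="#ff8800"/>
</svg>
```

1 u = 1 mm; y_m = 87.5945 − y.

[1] `<path>` regular polygon, #ff8800→score S609 F1825: (27.6816,46.9841) → (36.3862,62.3577) → (51.7598,53.6531) → (43.0552,38.2795) → (27.6816,46.9841) (closed)

[2] `<rect>` rectangle, #ff8800→score S609 F1825: (6.7757,82.3650) → (15.9273,82.3650) → (15.9273,52.7352) → (6.7757,52.7352) → (6.7757,82.3650) (closed)

[3] `<path>` open polyline, #ff8800→score S609 F1825: (21.2908,51.9996) → (42.7955,54.7225) → (41.4034,13.0879)

; Generated by LaserGRBL
G21
G90
G0 X27.6816 Y46.9841
M3 S609
G1 X36.3862 Y62.3577 F1825
G1 X51.7598 Y53.6531
G1 X43.0552 Y38.2795
G1 X27.6816 Y46.9841
M5
G0 X6.7757 Y82.3650
M3 S609
G1 X15.9273 Y82.3650 F1825
G1 X15.9273 Y52.7352
G1 X6.7757 Y52.7352
G1 X6.7757 Y82.3650
M5
G0 X21.2908 Y51.9996
M3 S609
G1 X42.7955 Y54.7225 F1825
G1 X41.4034 Y13.0879
M5
G0 X0.0000 Y0.0000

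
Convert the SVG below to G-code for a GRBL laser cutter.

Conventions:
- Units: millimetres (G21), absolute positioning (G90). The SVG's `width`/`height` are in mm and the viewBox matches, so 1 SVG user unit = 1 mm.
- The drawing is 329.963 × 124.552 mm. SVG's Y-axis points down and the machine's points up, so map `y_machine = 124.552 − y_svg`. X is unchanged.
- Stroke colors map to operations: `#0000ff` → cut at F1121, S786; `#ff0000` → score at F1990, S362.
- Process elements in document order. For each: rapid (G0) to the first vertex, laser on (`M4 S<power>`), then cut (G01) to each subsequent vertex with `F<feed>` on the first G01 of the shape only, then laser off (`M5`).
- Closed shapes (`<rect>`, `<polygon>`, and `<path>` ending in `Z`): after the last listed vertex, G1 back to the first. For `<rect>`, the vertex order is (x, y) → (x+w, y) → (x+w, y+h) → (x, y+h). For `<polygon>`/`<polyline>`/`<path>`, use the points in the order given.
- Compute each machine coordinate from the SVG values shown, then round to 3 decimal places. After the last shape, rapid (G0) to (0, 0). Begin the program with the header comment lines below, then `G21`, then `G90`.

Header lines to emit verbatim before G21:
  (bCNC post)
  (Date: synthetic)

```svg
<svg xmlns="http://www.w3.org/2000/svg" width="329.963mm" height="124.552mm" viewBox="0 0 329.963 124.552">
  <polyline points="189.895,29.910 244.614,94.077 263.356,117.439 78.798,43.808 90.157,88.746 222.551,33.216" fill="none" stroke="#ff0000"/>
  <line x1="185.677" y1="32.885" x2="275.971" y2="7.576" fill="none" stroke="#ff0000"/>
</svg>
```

(bCNC post)
(Date: synthetic)
G21
G90
G0 X189.895 Y94.642
M4 S362
G01 X244.614 Y30.475 F1990
G01 X263.356 Y7.113
G01 X78.798 Y80.744
G01 X90.157 Y35.806
G01 X222.551 Y91.336
M5
G0 X185.677 Y91.667
M4 S362
G01 X275.971 Y116.976 F1990
M5
G0 X0.000 Y0.000

viewBox `0 0 329.963 124.552` with mm width/height → 1 unit = 1 mm. Flip: y_m = 124.552 − y_svg.

**Shape 1** — `<polyline>` open polyline, stroke `#ff0000` → score (S362, F1990). Machine vertices: (189.895,94.642) → (244.614,30.475) → (263.356,7.113) → (78.798,80.744) → (90.157,35.806) → (222.551,91.336). Open path.

**Shape 2** — `<line>` line segment, stroke `#ff0000` → score (S362, F1990). Machine vertices: (185.677,91.667) → (275.971,116.976). Open path.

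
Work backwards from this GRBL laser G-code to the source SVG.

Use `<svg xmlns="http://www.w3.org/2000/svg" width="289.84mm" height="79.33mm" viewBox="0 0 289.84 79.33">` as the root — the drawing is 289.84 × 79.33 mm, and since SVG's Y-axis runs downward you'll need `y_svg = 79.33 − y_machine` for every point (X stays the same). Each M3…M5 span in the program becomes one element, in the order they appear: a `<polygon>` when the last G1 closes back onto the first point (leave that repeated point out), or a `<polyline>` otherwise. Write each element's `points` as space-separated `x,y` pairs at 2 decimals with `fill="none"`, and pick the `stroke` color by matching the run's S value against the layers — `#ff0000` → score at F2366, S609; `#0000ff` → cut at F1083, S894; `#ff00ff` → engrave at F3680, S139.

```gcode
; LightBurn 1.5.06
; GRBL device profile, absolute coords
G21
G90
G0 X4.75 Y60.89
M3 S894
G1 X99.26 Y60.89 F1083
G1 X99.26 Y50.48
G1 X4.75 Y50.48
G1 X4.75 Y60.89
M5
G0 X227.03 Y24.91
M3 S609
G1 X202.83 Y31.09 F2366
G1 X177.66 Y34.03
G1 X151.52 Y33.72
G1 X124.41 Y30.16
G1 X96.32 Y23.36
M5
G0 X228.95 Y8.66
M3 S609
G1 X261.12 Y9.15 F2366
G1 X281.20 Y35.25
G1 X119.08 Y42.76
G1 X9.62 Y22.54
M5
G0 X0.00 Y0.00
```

<svg xmlns="http://www.w3.org/2000/svg" width="289.84mm" height="79.33mm" viewBox="0 0 289.84 79.33">
  <polygon points="4.75,18.44 99.26,18.44 99.26,28.85 4.75,28.85" fill="none" stroke="#0000ff"/>
  <polyline points="227.03,54.42 202.83,48.24 177.66,45.30 151.52,45.61 124.41,49.17 96.32,55.97" fill="none" stroke="#ff0000"/>
  <polyline points="228.95,70.67 261.12,70.18 281.20,44.08 119.08,36.57 9.62,56.79" fill="none" stroke="#ff0000"/>
</svg>

Each laser-on run becomes one SVG element. Flip Y back into SVG space with y_svg = 79.33 − y_machine.

Run 1: the run's S894 means `#0000ff` (cut). The run returns to its start, so emit a `<polygon>` with points (Y-flipped): 4.75,18.44 99.26,18.44 99.26,28.85 4.75,28.85.

Run 2: the run's S609 means `#ff0000` (score). The run is open, so emit a `<polyline>` with points (Y-flipped): 227.03,54.42 202.83,48.24 177.66,45.30 151.52,45.61 124.41,49.17 96.32,55.97.

Run 3: S609 ⇒ score layer `#ff0000`. The run is open, so emit a `<polyline>` with points (Y-flipped): 228.95,70.67 261.12,70.18 281.20,44.08 119.08,36.57 9.62,56.79.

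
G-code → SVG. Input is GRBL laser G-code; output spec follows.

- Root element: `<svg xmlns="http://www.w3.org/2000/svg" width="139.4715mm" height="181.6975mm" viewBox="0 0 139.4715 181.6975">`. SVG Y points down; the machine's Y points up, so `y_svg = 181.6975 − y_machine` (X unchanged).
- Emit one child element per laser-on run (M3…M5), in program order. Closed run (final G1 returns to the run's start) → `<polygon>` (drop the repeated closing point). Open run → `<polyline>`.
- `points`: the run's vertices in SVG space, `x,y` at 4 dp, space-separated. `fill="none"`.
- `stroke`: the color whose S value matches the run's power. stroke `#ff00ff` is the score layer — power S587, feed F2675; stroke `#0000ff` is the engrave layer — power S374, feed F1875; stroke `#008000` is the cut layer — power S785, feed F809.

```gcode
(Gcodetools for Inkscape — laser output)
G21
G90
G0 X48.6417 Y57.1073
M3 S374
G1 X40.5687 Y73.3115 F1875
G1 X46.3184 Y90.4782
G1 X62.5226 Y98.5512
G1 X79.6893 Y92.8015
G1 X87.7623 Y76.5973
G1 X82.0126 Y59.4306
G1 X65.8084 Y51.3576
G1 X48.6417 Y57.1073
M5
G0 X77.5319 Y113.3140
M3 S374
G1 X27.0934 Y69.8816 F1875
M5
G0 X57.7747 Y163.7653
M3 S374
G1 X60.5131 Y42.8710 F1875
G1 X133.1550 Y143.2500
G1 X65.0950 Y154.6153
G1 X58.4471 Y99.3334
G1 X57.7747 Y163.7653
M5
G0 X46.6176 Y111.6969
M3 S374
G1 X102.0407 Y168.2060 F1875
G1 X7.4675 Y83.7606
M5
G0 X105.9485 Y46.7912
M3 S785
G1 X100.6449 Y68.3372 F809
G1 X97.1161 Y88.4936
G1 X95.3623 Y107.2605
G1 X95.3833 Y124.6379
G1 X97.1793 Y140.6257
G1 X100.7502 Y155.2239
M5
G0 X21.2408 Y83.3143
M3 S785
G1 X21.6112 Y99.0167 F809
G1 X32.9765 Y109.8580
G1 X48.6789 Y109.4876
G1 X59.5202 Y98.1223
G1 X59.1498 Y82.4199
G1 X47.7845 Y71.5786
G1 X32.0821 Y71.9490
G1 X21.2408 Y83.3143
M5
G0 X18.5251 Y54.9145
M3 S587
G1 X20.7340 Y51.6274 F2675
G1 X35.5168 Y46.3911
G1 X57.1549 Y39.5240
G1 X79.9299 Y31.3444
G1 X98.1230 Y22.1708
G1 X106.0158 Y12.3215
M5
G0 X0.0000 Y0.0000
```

Machine Y-up, SVG Y-down with viewBox height 181.6975, so y_svg = 181.6975 − y_machine; X carries over.

Run 1: S374 ⇒ engrave layer `#0000ff`. The run returns to its start, so emit a `<polygon>` with points (Y-flipped): 48.6417,124.5902 40.5687,108.3860 46.3184,91.2193 62.5226,83.1463 79.6893,88.8960 87.7623,105.1002 82.0126,122.2669 65.8084,130.3399.

Run 2: power S374 maps to stroke `#0000ff` (engrave). The run is open, so emit a `<polyline>` with points (Y-flipped): 77.5319,68.3835 27.0934,111.8159.

Run 3: S374 ⇒ engrave layer `#0000ff`. The run returns to its start, so emit a `<polygon>` with points (Y-flipped): 57.7747,17.9322 60.5131,138.8265 133.1550,38.4475 65.0950,27.0822 58.4471,82.3641.

Run 4: S374 ⇒ engrave layer `#0000ff`. The run is open, so emit a `<polyline>` with points (Y-flipped): 46.6176,70.0006 102.0407,13.4915 7.4675,97.9369.

Run 5: S785 ⇒ cut layer `#008000`. The run is open, so emit a `<polyline>` with points (Y-flipped): 105.9485,134.9063 100.6449,113.3603 97.1161,93.2039 95.3623,74.4370 95.3833,57.0596 97.1793,41.0718 100.7502,26.4736.

Run 6: S785 ⇒ cut layer `#008000`. The run returns to its start, so emit a `<polygon>` with points (Y-flipped): 21.2408,98.3832 21.6112,82.6808 32.9765,71.8395 48.6789,72.2099 59.5202,83.5752 59.1498,99.2776 47.7845,110.1189 32.0821,109.7485.

Run 7: the run's S587 means `#ff00ff` (score). The run is open, so emit a `<polyline>` with points (Y-flipped): 18.5251,126.7830 20.7340,130.0701 35.5168,135.3064 57.1549,142.1735 79.9299,150.3531 98.1230,159.5267 106.0158,169.3760.

<svg xmlns="http://www.w3.org/2000/svg" width="139.4715mm" height="181.6975mm" viewBox="0 0 139.4715 181.6975">
  <polygon points="48.6417,124.5902 40.5687,108.3860 46.3184,91.2193 62.5226,83.1463 79.6893,88.8960 87.7623,105.1002 82.0126,122.2669 65.8084,130.3399" fill="none" stroke="#0000ff"/>
  <polyline points="77.5319,68.3835 27.0934,111.8159" fill="none" stroke="#0000ff"/>
  <polygon points="57.7747,17.9322 60.5131,138.8265 133.1550,38.4475 65.0950,27.0822 58.4471,82.3641" fill="none" stroke="#0000ff"/>
  <polyline points="46.6176,70.0006 102.0407,13.4915 7.4675,97.9369" fill="none" stroke="#0000ff"/>
  <polyline points="105.9485,134.9063 100.6449,113.3603 97.1161,93.2039 95.3623,74.4370 95.3833,57.0596 97.1793,41.0718 100.7502,26.4736" fill="none" stroke="#008000"/>
  <polygon points="21.2408,98.3832 21.6112,82.6808 32.9765,71.8395 48.6789,72.2099 59.5202,83.5752 59.1498,99.2776 47.7845,110.1189 32.0821,109.7485" fill="none" stroke="#008000"/>
  <polyline points="18.5251,126.7830 20.7340,130.0701 35.5168,135.3064 57.1549,142.1735 79.9299,150.3531 98.1230,159.5267 106.0158,169.3760" fill="none" stroke="#ff00ff"/>
</svg>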